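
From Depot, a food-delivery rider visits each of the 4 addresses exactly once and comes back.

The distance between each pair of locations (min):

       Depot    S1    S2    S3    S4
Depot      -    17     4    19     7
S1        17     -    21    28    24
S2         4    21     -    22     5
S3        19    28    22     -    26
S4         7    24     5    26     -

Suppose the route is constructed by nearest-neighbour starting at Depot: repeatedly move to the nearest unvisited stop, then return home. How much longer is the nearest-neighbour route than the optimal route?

Depot: S2=4, S4=7, S1=17, S3=19 ⇒ S2
S2: S4=5, S1=21, S3=22 ⇒ S4
S4: S1=24, S3=26 ⇒ S1
S1: S3=28 ⇒ S3
NN route Depot → S2 → S4 → S1 → S3 → Depot costs 80.
Optimal: Depot → S1 → S3 → S2 → S4 → Depot costs 79 (by enumerating all 12 distinct tours).
Excess = 80 − 79 = 1.

1 min longer than the optimal tour.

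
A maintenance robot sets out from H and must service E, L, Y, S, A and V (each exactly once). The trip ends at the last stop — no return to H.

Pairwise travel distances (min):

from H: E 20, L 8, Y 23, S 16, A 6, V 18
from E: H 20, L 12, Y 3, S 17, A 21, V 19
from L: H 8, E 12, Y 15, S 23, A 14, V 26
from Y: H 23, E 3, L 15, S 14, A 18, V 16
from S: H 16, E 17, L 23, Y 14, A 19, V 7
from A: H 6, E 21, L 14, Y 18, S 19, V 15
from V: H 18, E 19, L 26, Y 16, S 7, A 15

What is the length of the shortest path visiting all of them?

56 min — the minimum one-way total.

There are 6! = 720 possible orderings.
H → E → L → Y → S → A → V: 20+12+15+14+19+15 = 95
H → E → L → Y → S → V → A: 20+12+15+14+7+15 = 83
H → E → L → Y → A → S → V: 20+12+15+18+19+7 = 91
H → E → L → Y → A → V → S: 20+12+15+18+15+7 = 87
H → E → L → Y → V → S → A: 20+12+15+16+7+19 = 89
H → E → L → Y → V → A → S: 20+12+15+16+15+19 = 97
H → E → L → S → Y → A → V: 20+12+23+14+18+15 = 102
H → E → L → S → Y → V → A: 20+12+23+14+16+15 = 100
… (712 more)
H → A → L → E → Y → S → V: 6+14+12+3+14+7 = 56  ← best
The minimum is 56.
One shortest path: H → A → L → E → Y → S → V.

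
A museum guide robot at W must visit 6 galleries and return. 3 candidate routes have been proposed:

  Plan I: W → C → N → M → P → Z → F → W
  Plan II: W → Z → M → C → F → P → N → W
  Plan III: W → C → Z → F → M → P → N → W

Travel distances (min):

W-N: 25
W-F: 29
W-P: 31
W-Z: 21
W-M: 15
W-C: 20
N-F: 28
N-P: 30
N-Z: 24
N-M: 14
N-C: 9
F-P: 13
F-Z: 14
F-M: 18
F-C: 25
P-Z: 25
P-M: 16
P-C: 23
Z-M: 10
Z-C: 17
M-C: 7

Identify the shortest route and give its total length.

Plan I: 20 + 9 + 14 + 16 + 25 + 14 + 29 = 127
Plan II: 21 + 10 + 7 + 25 + 13 + 30 + 25 = 131
Plan III: 20 + 17 + 14 + 18 + 16 + 30 + 25 = 140

127 min — Plan I is the shortest.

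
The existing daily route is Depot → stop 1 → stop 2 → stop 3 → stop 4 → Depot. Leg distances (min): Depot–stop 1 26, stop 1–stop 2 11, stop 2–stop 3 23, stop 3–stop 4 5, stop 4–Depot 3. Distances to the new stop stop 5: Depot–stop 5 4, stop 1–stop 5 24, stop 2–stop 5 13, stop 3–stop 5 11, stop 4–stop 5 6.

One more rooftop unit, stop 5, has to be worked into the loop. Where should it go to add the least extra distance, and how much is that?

Insertion cost between consecutive stops i–j is d(i,stop 5) + d(stop 5,j) − d(i,j):
  between Depot and stop 1: 4 + 24 − 26 = 2
  between stop 1 and stop 2: 24 + 13 − 11 = 26
  between stop 2 and stop 3: 13 + 11 − 23 = 1
  between stop 3 and stop 4: 11 + 6 − 5 = 12
  between stop 4 and Depot: 6 + 4 − 3 = 7
Cheapest insertion is between stop 2 and stop 3, adding 1.
New total = 68 + 1 = 69.

+1 min — insert stop 5 between stop 2 and stop 3.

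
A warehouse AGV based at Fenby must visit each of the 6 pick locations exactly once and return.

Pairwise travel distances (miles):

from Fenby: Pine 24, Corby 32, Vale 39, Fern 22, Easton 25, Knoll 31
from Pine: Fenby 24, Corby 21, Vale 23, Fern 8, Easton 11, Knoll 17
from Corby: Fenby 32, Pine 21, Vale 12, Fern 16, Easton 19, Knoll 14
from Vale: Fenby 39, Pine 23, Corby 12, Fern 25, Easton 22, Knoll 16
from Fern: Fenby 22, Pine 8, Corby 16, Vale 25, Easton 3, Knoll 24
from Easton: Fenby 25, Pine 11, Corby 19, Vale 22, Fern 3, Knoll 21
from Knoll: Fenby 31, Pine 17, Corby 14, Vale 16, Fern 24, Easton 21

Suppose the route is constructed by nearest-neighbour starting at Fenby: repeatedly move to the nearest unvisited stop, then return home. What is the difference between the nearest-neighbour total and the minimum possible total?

5 miles longer than the optimal tour.

From Fenby: Fern=22, Pine=24, Easton=25, Knoll=31, Corby=32, Vale=39 → choose Fern (22).
From Fern: Easton=3, Pine=8, Corby=16, Knoll=24, Vale=25 → choose Easton (3).
From Easton: Pine=11, Corby=19, Knoll=21, Vale=22 → choose Pine (11).
From Pine: Knoll=17, Corby=21, Vale=23 → choose Knoll (17).
From Knoll: Corby=14, Vale=16 → choose Corby (14).
From Corby: Vale=12 → choose Vale (12).
NN route Fenby → Fern → Easton → Pine → Knoll → Corby → Vale → Fenby costs 118.
Optimal: Fenby → Pine → Fern → Easton → Corby → Vale → Knoll → Fenby costs 113 (by enumerating all 360 distinct tours).
Excess = 118 − 113 = 5.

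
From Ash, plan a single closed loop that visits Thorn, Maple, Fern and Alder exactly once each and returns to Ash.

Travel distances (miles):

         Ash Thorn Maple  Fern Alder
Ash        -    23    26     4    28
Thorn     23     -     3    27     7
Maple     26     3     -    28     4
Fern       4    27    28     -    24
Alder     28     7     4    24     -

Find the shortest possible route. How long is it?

With 4 stops there are 4!/2 = 12 distinct round trips (a route and its reverse cost the same).
Ash - Thorn - Maple - Fern - Alder - Ash: 23+3+28+24+28 = 106
Ash - Thorn - Maple - Alder - Fern - Ash: 23+3+4+24+4 = 58
Ash - Thorn - Fern - Maple - Alder - Ash: 23+27+28+4+28 = 110
Ash - Thorn - Fern - Alder - Maple - Ash: 23+27+24+4+26 = 104
Ash - Thorn - Alder - Maple - Fern - Ash: 23+7+4+28+4 = 66
Ash - Thorn - Alder - Fern - Maple - Ash: 23+7+24+28+26 = 108
Ash - Maple - Thorn - Fern - Alder - Ash: 26+3+27+24+28 = 108
Ash - Maple - Thorn - Alder - Fern - Ash: 26+3+7+24+4 = 64
Ash - Maple - Fern - Thorn - Alder - Ash: 26+28+27+7+28 = 116
Ash - Maple - Alder - Thorn - Fern - Ash: 26+4+7+27+4 = 68
Ash - Fern - Thorn - Maple - Alder - Ash: 4+27+3+4+28 = 66
Ash - Fern - Maple - Thorn - Alder - Ash: 4+28+3+7+28 = 70
The minimum is 58.
One optimal route: Ash → Thorn → Maple → Alder → Fern → Ash (or its reverse).

58 miles — the shortest possible round trip.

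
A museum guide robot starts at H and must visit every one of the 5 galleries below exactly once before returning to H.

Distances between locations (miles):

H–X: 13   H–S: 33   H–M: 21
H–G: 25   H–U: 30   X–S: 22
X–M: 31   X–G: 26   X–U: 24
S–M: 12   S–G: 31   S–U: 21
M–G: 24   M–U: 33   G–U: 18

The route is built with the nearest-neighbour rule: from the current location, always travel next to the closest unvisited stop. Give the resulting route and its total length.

Total distance 119 miles via the nearest-neighbour route H → X → S → M → G → U → H.

From H: distances to unvisited — X=13, M=21, G=25, U=30, S=33. Nearest is X (13).
From X: distances to unvisited — S=22, U=24, G=26, M=31. Nearest is S (22).
From S: distances to unvisited — M=12, U=21, G=31. Nearest is M (12).
From M: distances to unvisited — G=24, U=33. Nearest is G (24).
From G: distances to unvisited — U=18. Nearest is U (18).
Return U→H: 30.
Total = 13 + 22 + 12 + 24 + 18 + 30 = 119.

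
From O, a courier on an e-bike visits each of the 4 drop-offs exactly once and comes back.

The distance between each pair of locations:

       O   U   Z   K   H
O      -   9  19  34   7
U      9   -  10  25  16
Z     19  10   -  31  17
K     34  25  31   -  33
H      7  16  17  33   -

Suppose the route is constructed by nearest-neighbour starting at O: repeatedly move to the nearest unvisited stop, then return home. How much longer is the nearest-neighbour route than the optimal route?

9 longer than the optimal tour.

From O: H=7, U=9, Z=19, K=34 → choose H (7).
From H: U=16, Z=17, K=33 → choose U (16).
From U: Z=10, K=25 → choose Z (10).
From Z: K=31 → choose K (31).
NN route O → H → U → Z → K → O costs 98.
Optimal: O → U → K → Z → H → O costs 89 (by enumerating all 12 distinct tours).
Excess = 98 − 89 = 9.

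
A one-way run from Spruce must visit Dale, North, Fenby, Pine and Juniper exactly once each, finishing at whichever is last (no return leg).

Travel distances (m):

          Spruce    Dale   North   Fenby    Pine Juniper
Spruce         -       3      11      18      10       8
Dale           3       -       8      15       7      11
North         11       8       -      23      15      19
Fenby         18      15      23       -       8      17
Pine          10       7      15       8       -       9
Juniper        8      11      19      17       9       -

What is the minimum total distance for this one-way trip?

There are 5! = 120 possible orderings.
Spruce - Dale - North - Fenby - Pine - Juniper: 3+8+23+8+9 = 51
Spruce - Dale - North - Fenby - Juniper - Pine: 3+8+23+17+9 = 60
Spruce - Dale - North - Pine - Fenby - Juniper: 3+8+15+8+17 = 51
Spruce - Dale - North - Pine - Juniper - Fenby: 3+8+15+9+17 = 52
Spruce - Dale - North - Juniper - Fenby - Pine: 3+8+19+17+8 = 55
Spruce - Dale - North - Juniper - Pine - Fenby: 3+8+19+9+8 = 47
Spruce - Dale - Fenby - North - Pine - Juniper: 3+15+23+15+9 = 65
Spruce - Dale - Fenby - North - Juniper - Pine: 3+15+23+19+9 = 69
Spruce - Dale - Fenby - Pine - North - Juniper: 3+15+8+15+19 = 60
Spruce - Dale - Fenby - Pine - Juniper - North: 3+15+8+9+19 = 54
Spruce - Dale - Fenby - Juniper - North - Pine: 3+15+17+19+15 = 69
Spruce - Dale - Fenby - Juniper - Pine - North: 3+15+17+9+15 = 59
Spruce - Dale - Pine - North - Fenby - Juniper: 3+7+15+23+17 = 65
Spruce - Dale - Pine - North - Juniper - Fenby: 3+7+15+19+17 = 61
… (106 more)
The minimum is 47.
One shortest path: Spruce → Dale → North → Juniper → Pine → Fenby.

47 m — the minimum one-way total.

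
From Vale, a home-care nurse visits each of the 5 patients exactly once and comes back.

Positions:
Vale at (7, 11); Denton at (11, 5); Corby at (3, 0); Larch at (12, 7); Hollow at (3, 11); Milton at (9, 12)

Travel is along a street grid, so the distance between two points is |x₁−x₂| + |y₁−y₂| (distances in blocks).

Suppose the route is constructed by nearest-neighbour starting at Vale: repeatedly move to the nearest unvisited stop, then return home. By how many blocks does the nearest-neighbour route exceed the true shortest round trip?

4 blocks longer than the optimal tour.

Vale: Milton=3, Hollow=4, Larch=9, Denton=10, Corby=15 ⇒ Milton
Milton: Hollow=7, Larch=8, Denton=9, Corby=18 ⇒ Hollow
Hollow: Corby=11, Larch=13, Denton=14 ⇒ Corby
Corby: Denton=13, Larch=16 ⇒ Denton
Denton: Larch=3 ⇒ Larch
NN route Vale → Milton → Hollow → Corby → Denton → Larch → Vale costs 46.
Optimal: Vale → Hollow → Corby → Denton → Larch → Milton → Vale costs 42 (by enumerating all 60 distinct tours).
Excess = 46 − 42 = 4.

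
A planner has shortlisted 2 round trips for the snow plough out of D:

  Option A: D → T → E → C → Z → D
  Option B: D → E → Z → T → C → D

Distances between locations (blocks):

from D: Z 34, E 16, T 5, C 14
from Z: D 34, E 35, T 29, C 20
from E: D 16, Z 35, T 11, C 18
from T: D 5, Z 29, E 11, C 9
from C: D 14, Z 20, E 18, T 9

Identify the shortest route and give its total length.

Option A: 5 + 11 + 18 + 20 + 34 = 88
Option B: 16 + 35 + 29 + 9 + 14 = 103

88 blocks — Option A is the shortest.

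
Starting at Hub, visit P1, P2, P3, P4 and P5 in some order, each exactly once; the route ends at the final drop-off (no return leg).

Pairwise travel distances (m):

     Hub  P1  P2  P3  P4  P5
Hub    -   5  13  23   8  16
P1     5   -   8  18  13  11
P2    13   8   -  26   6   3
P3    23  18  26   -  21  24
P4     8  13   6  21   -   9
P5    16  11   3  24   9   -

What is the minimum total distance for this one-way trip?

Minimum one-way distance = 46 m.

There are 5! = 120 possible orderings.
Hub→P1→P2→P3→P4→P5: 5+8+26+21+9 = 69
Hub→P1→P2→P3→P5→P4: 5+8+26+24+9 = 72
Hub→P1→P2→P4→P3→P5: 5+8+6+21+24 = 64
Hub→P1→P2→P4→P5→P3: 5+8+6+9+24 = 52
Hub→P1→P2→P5→P3→P4: 5+8+3+24+21 = 61
Hub→P1→P2→P5→P4→P3: 5+8+3+9+21 = 46
Hub→P1→P3→P2→P4→P5: 5+18+26+6+9 = 64
Hub→P1→P3→P2→P5→P4: 5+18+26+3+9 = 61
Hub→P1→P3→P4→P2→P5: 5+18+21+6+3 = 53
Hub→P1→P3→P4→P5→P2: 5+18+21+9+3 = 56
Hub→P1→P3→P5→P2→P4: 5+18+24+3+6 = 56
Hub→P1→P3→P5→P4→P2: 5+18+24+9+6 = 62
Hub→P1→P4→P2→P3→P5: 5+13+6+26+24 = 74
Hub→P1→P4→P2→P5→P3: 5+13+6+3+24 = 51
… (106 more)
The minimum is 46.
One shortest path: Hub → P1 → P2 → P5 → P4 → P3.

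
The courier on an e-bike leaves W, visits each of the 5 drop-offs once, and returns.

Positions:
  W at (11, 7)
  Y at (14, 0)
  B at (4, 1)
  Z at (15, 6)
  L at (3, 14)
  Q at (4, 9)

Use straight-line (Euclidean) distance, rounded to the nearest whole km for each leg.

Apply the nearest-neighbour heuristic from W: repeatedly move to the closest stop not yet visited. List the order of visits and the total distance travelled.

From W: distances to unvisited — Z=4, Q=7, Y=8, B=9, L=11. Nearest is Z (4).
From Z: distances to unvisited — Y=6, Q=11, B=12, L=14. Nearest is Y (6).
From Y: distances to unvisited — B=10, Q=13, L=18. Nearest is B (10).
From B: distances to unvisited — Q=8, L=13. Nearest is Q (8).
From Q: distances to unvisited — L=5. Nearest is L (5).
Return L→W: 11.
Total = 4 + 6 + 10 + 8 + 5 + 11 = 44.

44 km along W → Z → Y → B → Q → L → W.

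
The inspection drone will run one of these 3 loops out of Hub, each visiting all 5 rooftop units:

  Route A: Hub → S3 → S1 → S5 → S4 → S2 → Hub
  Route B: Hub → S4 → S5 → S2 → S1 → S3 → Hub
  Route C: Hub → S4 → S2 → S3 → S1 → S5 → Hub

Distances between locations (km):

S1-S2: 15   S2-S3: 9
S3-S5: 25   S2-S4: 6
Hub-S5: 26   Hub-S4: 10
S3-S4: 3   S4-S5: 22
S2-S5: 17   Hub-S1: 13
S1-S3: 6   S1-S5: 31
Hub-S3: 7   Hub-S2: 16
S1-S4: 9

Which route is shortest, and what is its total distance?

77 km — Route B is the shortest.

Route A: 7 + 6 + 31 + 22 + 6 + 16 = 88
Route B: 10 + 22 + 17 + 15 + 6 + 7 = 77
Route C: 10 + 6 + 9 + 6 + 31 + 26 = 88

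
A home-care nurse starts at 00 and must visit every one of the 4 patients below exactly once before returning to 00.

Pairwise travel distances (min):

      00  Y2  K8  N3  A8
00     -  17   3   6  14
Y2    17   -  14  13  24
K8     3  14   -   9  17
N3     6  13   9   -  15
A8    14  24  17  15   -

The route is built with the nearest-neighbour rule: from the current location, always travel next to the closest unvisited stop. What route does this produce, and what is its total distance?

63 min along 00 → K8 → N3 → Y2 → A8 → 00.

At 00 the remaining stops are K8 3, N3 6, A8 14, Y2 17; go to K8.
At K8 the remaining stops are N3 9, Y2 14, A8 17; go to N3.
At N3 the remaining stops are Y2 13, A8 15; go to Y2.
At Y2 the remaining stops are A8 24; go to A8.
Return A8→00: 14.
Total = 3 + 9 + 13 + 24 + 14 = 63.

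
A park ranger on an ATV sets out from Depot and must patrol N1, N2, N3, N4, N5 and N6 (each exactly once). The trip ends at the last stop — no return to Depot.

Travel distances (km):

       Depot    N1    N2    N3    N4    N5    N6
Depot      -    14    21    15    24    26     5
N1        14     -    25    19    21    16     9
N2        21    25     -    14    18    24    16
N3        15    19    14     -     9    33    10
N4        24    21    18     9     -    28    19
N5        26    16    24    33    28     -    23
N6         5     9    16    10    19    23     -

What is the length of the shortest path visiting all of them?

There are 6! = 720 possible orderings.
Depot - N1 - N2 - N3 - N4 - N5 - N6: 14+25+14+9+28+23 = 113
Depot - N1 - N2 - N3 - N4 - N6 - N5: 14+25+14+9+19+23 = 104
Depot - N1 - N2 - N3 - N5 - N4 - N6: 14+25+14+33+28+19 = 133
Depot - N1 - N2 - N3 - N5 - N6 - N4: 14+25+14+33+23+19 = 128
Depot - N1 - N2 - N3 - N6 - N4 - N5: 14+25+14+10+19+28 = 110
Depot - N1 - N2 - N3 - N6 - N5 - N4: 14+25+14+10+23+28 = 114
Depot - N1 - N2 - N4 - N3 - N5 - N6: 14+25+18+9+33+23 = 122
Depot - N1 - N2 - N4 - N3 - N6 - N5: 14+25+18+9+10+23 = 99
… (712 more)
Depot - N6 - N1 - N5 - N2 - N3 - N4: 5+9+16+24+14+9 = 77  ← best
The minimum is 77.
One shortest path: Depot → N6 → N1 → N5 → N2 → N3 → N4.

77 km — the minimum one-way total.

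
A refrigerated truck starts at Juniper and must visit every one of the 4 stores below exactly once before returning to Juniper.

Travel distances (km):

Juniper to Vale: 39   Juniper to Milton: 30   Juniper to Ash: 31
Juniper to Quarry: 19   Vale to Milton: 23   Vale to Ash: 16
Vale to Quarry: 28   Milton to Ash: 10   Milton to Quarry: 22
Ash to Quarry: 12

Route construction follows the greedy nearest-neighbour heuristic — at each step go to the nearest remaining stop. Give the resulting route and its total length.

Nearest-neighbour total = 103 km; route Juniper → Quarry → Ash → Milton → Vale → Juniper.

Juniper → [Quarry:19 / Milton:30 / Ash:31 / Vale:39] → Quarry (19)
Quarry → [Ash:12 / Milton:22 / Vale:28] → Ash (12)
Ash → [Milton:10 / Vale:16] → Milton (10)
Milton → [Vale:23] → Vale (23)
Return Vale→Juniper: 39.
Total = 19 + 12 + 10 + 23 + 39 = 103.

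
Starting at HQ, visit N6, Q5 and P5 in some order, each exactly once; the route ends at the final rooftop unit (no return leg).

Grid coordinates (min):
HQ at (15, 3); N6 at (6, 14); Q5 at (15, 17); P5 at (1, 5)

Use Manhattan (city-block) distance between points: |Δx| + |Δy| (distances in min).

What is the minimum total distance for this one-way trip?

There are 3! = 6 possible orderings.
HQ - N6 - Q5 - P5: 20+12+26 = 58
HQ - N6 - P5 - Q5: 20+14+26 = 60
HQ - Q5 - N6 - P5: 14+12+14 = 40
HQ - Q5 - P5 - N6: 14+26+14 = 54
HQ - P5 - N6 - Q5: 16+14+12 = 42
HQ - P5 - Q5 - N6: 16+26+12 = 54
The minimum is 40.
One shortest path: HQ → Q5 → N6 → P5.

40 min — the minimum one-way total.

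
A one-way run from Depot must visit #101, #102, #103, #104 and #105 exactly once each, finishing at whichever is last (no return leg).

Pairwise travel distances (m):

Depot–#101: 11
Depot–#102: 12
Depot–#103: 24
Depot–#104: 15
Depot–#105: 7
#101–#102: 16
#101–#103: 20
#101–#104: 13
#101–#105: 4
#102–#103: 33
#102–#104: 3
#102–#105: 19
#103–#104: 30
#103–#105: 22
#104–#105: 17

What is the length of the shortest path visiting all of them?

There are 5! = 120 possible orderings.
Depot → #101 → #102 → #103 → #104 → #105: 11+16+33+30+17 = 107
Depot → #101 → #102 → #103 → #105 → #104: 11+16+33+22+17 = 99
Depot → #101 → #102 → #104 → #103 → #105: 11+16+3+30+22 = 82
Depot → #101 → #102 → #104 → #105 → #103: 11+16+3+17+22 = 69
Depot → #101 → #102 → #105 → #103 → #104: 11+16+19+22+30 = 98
Depot → #101 → #102 → #105 → #104 → #103: 11+16+19+17+30 = 93
Depot → #101 → #103 → #102 → #104 → #105: 11+20+33+3+17 = 84
Depot → #101 → #103 → #102 → #105 → #104: 11+20+33+19+17 = 100
Depot → #101 → #103 → #104 → #102 → #105: 11+20+30+3+19 = 83
Depot → #101 → #103 → #104 → #105 → #102: 11+20+30+17+19 = 97
Depot → #101 → #103 → #105 → #102 → #104: 11+20+22+19+3 = 75
Depot → #101 → #103 → #105 → #104 → #102: 11+20+22+17+3 = 73
Depot → #101 → #104 → #102 → #103 → #105: 11+13+3+33+22 = 82
Depot → #101 → #104 → #102 → #105 → #103: 11+13+3+19+22 = 68
… (106 more)
Depot → #102 → #104 → #101 → #105 → #103: 12+3+13+4+22 = 54  ← best
The minimum is 54.
One shortest path: Depot → #102 → #104 → #101 → #105 → #103.

Shortest open route: 54 m.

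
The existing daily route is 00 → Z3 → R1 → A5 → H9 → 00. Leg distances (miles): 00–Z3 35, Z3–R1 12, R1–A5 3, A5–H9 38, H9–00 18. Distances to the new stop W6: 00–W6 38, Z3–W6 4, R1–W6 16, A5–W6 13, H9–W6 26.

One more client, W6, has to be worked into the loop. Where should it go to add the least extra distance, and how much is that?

+1 miles — insert W6 between A5 and H9.

Insertion cost between consecutive stops i–j is d(i,W6) + d(W6,j) − d(i,j):
  between 00 and Z3: 38 + 4 − 35 = 7
  between Z3 and R1: 4 + 16 − 12 = 8
  between R1 and A5: 16 + 13 − 3 = 26
  between A5 and H9: 13 + 26 − 38 = 1
  between H9 and 00: 26 + 38 − 18 = 46
Cheapest insertion is between A5 and H9, adding 1.
New total = 106 + 1 = 107.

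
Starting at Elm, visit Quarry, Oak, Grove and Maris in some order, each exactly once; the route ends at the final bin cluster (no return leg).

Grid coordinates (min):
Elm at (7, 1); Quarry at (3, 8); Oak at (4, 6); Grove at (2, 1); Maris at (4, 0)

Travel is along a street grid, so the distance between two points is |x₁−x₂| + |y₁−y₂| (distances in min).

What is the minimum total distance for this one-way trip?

There are 4! = 24 possible orderings.
Elm - Quarry - Oak - Grove - Maris: 11+3+7+3 = 24
Elm - Quarry - Oak - Maris - Grove: 11+3+6+3 = 23
Elm - Quarry - Grove - Oak - Maris: 11+8+7+6 = 32
Elm - Quarry - Grove - Maris - Oak: 11+8+3+6 = 28
Elm - Quarry - Maris - Oak - Grove: 11+9+6+7 = 33
Elm - Quarry - Maris - Grove - Oak: 11+9+3+7 = 30
Elm - Oak - Quarry - Grove - Maris: 8+3+8+3 = 22
Elm - Oak - Quarry - Maris - Grove: 8+3+9+3 = 23
Elm - Oak - Grove - Quarry - Maris: 8+7+8+9 = 32
Elm - Oak - Grove - Maris - Quarry: 8+7+3+9 = 27
Elm - Oak - Maris - Quarry - Grove: 8+6+9+8 = 31
Elm - Oak - Maris - Grove - Quarry: 8+6+3+8 = 25
Elm - Grove - Quarry - Oak - Maris: 5+8+3+6 = 22
Elm - Grove - Quarry - Maris - Oak: 5+8+9+6 = 28
… (10 more)
Elm - Grove - Maris - Oak - Quarry: 5+3+6+3 = 17  ← best
The minimum is 17.
One shortest path: Elm → Grove → Maris → Oak → Quarry.

17 min — the minimum one-way total.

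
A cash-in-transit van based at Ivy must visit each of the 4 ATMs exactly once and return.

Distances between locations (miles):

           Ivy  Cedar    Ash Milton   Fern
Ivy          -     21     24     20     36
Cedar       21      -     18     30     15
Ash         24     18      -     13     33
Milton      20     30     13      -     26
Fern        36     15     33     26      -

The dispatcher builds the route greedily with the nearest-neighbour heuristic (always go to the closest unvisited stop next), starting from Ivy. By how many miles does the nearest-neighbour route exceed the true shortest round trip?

Excess over optimum: 3 miles.

From Ivy: Milton=20, Cedar=21, Ash=24, Fern=36 → choose Milton (20).
From Milton: Ash=13, Fern=26, Cedar=30 → choose Ash (13).
From Ash: Cedar=18, Fern=33 → choose Cedar (18).
From Cedar: Fern=15 → choose Fern (15).
NN route Ivy → Milton → Ash → Cedar → Fern → Ivy costs 102.
Optimal: Ivy → Cedar → Fern → Milton → Ash → Ivy costs 99 (by enumerating all 12 distinct tours).
Excess = 102 − 99 = 3.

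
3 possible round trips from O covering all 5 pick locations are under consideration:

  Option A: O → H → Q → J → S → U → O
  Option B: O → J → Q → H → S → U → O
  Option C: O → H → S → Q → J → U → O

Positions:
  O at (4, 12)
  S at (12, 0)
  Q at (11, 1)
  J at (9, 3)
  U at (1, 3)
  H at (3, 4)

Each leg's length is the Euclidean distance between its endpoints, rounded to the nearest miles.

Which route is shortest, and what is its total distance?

39 miles — Option C is the shortest.

Option A: 8 + 9 + 3 + 4 + 11 + 9 = 44
Option B: 10 + 3 + 9 + 10 + 11 + 9 = 52
Option C: 8 + 10 + 1 + 3 + 8 + 9 = 39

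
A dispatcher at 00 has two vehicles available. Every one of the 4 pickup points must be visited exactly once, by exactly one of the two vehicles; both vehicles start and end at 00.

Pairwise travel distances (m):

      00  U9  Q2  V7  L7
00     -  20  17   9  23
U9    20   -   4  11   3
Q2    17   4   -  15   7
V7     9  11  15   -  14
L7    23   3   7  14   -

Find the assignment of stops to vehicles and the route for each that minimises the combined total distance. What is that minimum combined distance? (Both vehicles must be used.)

Check every non-empty split of the stops between the two vehicles; for each half take its own optimal tour:
  {U9} + {Q2, V7, L7}: 40 + 47 = 87
  {Q2} + {U9, V7, L7}: 34 + 46 = 80
  {U9, Q2} + {V7, L7}: 41 + 46 = 87
  {V7} + {U9, Q2, L7}: 18 + 47 = 65
  {U9, V7} + {Q2, L7}: 40 + 47 = 87
  {Q2, V7} + {U9, L7}: 41 + 46 = 87
  … (7 splits in total)
Best: vehicle 1 00 → V7 → 00 = 18; vehicle 2 00 → U9 → L7 → Q2 → 00 = 47; combined 65.

Minimum combined distance: 65 m.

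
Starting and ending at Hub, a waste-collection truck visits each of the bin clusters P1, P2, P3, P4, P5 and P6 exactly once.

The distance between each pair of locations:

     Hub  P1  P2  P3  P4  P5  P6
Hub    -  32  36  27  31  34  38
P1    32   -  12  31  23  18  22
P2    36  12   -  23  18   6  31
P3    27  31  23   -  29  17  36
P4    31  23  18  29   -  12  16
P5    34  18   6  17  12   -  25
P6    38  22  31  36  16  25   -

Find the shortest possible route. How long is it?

Shortest round trip = 131.

Hub→P1→P2→P3→P4→P5→P6→Hub: 32+12+23+29+12+25+38 = 171
Hub→P1→P2→P3→P4→P6→P5→Hub: 32+12+23+29+16+25+34 = 171
Hub→P1→P2→P3→P5→P4→P6→Hub: 32+12+23+17+12+16+38 = 150
Hub→P1→P2→P3→P5→P6→P4→Hub: 32+12+23+17+25+16+31 = 156
Hub→P1→P2→P3→P6→P4→P5→Hub: 32+12+23+36+16+12+34 = 165
Hub→P1→P2→P3→P6→P5→P4→Hub: 32+12+23+36+25+12+31 = 171
Hub→P1→P2→P4→P3→P5→P6→Hub: 32+12+18+29+17+25+38 = 171
Hub→P1→P2→P4→P3→P6→P5→Hub: 32+12+18+29+36+25+34 = 186
… (352 more)
Hub→P3→P5→P2→P1→P6→P4→Hub: 27+17+6+12+22+16+31 = 131  ← best
The minimum is 131.
One optimal route: Hub → P3 → P5 → P2 → P1 → P6 → P4 → Hub (or its reverse).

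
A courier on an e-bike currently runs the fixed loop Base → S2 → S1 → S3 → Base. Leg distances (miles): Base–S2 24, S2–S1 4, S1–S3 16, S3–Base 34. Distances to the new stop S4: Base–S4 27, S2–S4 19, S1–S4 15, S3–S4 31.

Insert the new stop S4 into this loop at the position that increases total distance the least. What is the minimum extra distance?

Insertion cost between consecutive stops i–j is d(i,S4) + d(S4,j) − d(i,j):
  between Base and S2: 27 + 19 − 24 = 22
  between S2 and S1: 19 + 15 − 4 = 30
  between S1 and S3: 15 + 31 − 16 = 30
  between S3 and Base: 31 + 27 − 34 = 24
Cheapest insertion is between Base and S2, adding 22.
New total = 78 + 22 = 100.

Minimum extra distance: 22 miles, inserting S4 between Base and S2.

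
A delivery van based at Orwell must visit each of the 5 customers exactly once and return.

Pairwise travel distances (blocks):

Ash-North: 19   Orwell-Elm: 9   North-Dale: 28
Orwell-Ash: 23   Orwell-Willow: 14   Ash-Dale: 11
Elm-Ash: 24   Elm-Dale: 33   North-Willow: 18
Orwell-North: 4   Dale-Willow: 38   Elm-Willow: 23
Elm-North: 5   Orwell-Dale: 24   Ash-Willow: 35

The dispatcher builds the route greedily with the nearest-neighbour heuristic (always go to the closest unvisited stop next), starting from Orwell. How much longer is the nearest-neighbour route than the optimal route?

Orwell: North=4, Elm=9, Willow=14, Ash=23, Dale=24 ⇒ North
North: Elm=5, Willow=18, Ash=19, Dale=28 ⇒ Elm
Elm: Willow=23, Ash=24, Dale=33 ⇒ Willow
Willow: Ash=35, Dale=38 ⇒ Ash
Ash: Dale=11 ⇒ Dale
NN route Orwell → North → Elm → Willow → Ash → Dale → Orwell costs 102.
Optimal: Orwell → Elm → North → Ash → Dale → Willow → Orwell costs 96 (by enumerating all 60 distinct tours).
Excess = 102 − 96 = 6.

Excess over optimum: 6 blocks.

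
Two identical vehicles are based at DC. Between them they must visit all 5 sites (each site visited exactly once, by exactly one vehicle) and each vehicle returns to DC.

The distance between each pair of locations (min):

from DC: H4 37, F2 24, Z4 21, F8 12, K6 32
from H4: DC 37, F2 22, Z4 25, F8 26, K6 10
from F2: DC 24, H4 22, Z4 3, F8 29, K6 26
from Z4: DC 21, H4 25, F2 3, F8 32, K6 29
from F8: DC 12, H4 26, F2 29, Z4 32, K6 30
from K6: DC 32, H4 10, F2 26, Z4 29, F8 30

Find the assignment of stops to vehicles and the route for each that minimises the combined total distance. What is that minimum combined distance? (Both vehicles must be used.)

There are 2^4 − 1 = 15 ways to divide the 5 stops into two non-empty groups. For each, the best each vehicle can do is its own shortest tour through its group:
  {H4} + {F2, Z4, F8, K6}: 74 + 92 = 166
  {F2} + {H4, Z4, F8, K6}: 48 + 98 = 146
  {H4, F2} + {Z4, F8, K6}: 83 + 92 = 175
  {Z4} + {H4, F2, F8, K6}: 42 + 98 = 140
  {H4, Z4} + {F2, F8, K6}: 83 + 92 = 175
  {F2, Z4} + {H4, F8, K6}: 48 + 80 = 128
  … (15 splits in total)
  {F8} + {H4, F2, Z4, K6}: 24 + 88 = 112  ← best
Best: vehicle 1 DC → F8 → DC = 24; vehicle 2 DC → Z4 → F2 → H4 → K6 → DC = 88; combined 112.

Minimum combined distance: 112 min.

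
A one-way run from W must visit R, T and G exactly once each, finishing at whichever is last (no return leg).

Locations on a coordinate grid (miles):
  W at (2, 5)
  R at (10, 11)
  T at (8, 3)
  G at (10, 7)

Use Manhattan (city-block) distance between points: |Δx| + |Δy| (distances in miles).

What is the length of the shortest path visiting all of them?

Shortest open route: 18 miles.

There are 3! = 6 possible orderings.
W→R→T→G: 14+10+6 = 30
W→R→G→T: 14+4+6 = 24
W→T→R→G: 8+10+4 = 22
W→T→G→R: 8+6+4 = 18
W→G→R→T: 10+4+10 = 24
W→G→T→R: 10+6+10 = 26
The minimum is 18.
One shortest path: W → T → G → R.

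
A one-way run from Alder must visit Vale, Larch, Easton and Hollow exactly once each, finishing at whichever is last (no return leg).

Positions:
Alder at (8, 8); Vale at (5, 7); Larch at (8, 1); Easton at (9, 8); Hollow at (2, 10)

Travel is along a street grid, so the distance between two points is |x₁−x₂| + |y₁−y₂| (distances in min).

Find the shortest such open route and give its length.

There are 4! = 24 possible orderings.
Alder → Vale → Larch → Easton → Hollow: 4+9+8+9 = 30
Alder → Vale → Larch → Hollow → Easton: 4+9+15+9 = 37
Alder → Vale → Easton → Larch → Hollow: 4+5+8+15 = 32
Alder → Vale → Easton → Hollow → Larch: 4+5+9+15 = 33
Alder → Vale → Hollow → Larch → Easton: 4+6+15+8 = 33
Alder → Vale → Hollow → Easton → Larch: 4+6+9+8 = 27
Alder → Larch → Vale → Easton → Hollow: 7+9+5+9 = 30
Alder → Larch → Vale → Hollow → Easton: 7+9+6+9 = 31
Alder → Larch → Easton → Vale → Hollow: 7+8+5+6 = 26
Alder → Larch → Easton → Hollow → Vale: 7+8+9+6 = 30
Alder → Larch → Hollow → Vale → Easton: 7+15+6+5 = 33
Alder → Larch → Hollow → Easton → Vale: 7+15+9+5 = 36
Alder → Easton → Vale → Larch → Hollow: 1+5+9+15 = 30
Alder → Easton → Vale → Hollow → Larch: 1+5+6+15 = 27
… (10 more)
Alder → Easton → Larch → Vale → Hollow: 1+8+9+6 = 24  ← best
The minimum is 24.
One shortest path: Alder → Easton → Larch → Vale → Hollow.

Shortest open route: 24 min.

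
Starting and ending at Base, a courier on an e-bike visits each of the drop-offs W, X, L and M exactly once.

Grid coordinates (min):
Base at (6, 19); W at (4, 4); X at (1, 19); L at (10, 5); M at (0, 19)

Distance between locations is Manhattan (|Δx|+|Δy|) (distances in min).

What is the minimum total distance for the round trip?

Base→W→X→L→M→Base: 17+18+23+24+6 = 88
Base→W→X→M→L→Base: 17+18+1+24+18 = 78
Base→W→L→X→M→Base: 17+7+23+1+6 = 54
Base→W→L→M→X→Base: 17+7+24+1+5 = 54
Base→W→M→X→L→Base: 17+19+1+23+18 = 78
Base→W→M→L→X→Base: 17+19+24+23+5 = 88
Base→X→W→L→M→Base: 5+18+7+24+6 = 60
Base→X→W→M→L→Base: 5+18+19+24+18 = 84
Base→X→L→W→M→Base: 5+23+7+19+6 = 60
Base→X→M→W→L→Base: 5+1+19+7+18 = 50
Base→L→W→X→M→Base: 18+7+18+1+6 = 50
Base→L→X→W→M→Base: 18+23+18+19+6 = 84
The minimum is 50.
One optimal route: Base → X → M → W → L → Base (or its reverse).

50 min — the shortest possible round trip.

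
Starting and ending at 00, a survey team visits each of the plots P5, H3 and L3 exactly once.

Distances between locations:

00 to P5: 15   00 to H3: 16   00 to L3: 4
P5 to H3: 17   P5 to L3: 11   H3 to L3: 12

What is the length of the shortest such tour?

00 → P5 → H3 → L3 → 00: 15+17+12+4 = 48
00 → P5 → L3 → H3 → 00: 15+11+12+16 = 54
00 → H3 → P5 → L3 → 00: 16+17+11+4 = 48
The minimum is 48.
One optimal route: 00 → P5 → H3 → L3 → 00 (or its reverse).

48 — the shortest possible round trip.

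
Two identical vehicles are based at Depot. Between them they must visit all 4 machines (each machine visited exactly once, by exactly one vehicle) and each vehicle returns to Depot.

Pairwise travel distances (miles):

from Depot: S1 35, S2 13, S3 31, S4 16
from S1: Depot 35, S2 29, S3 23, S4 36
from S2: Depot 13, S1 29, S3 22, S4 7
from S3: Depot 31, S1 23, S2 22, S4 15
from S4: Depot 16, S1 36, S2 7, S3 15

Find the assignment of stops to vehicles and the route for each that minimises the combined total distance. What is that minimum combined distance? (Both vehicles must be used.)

Check every non-empty split of the stops between the two vehicles; for each half take its own optimal tour:
  {S1} + {S2, S3, S4}: 70 + 66 = 136
  {S2} + {S1, S3, S4}: 26 + 89 = 115
  {S1, S2} + {S3, S4}: 77 + 62 = 139
  {S3} + {S1, S2, S4}: 62 + 87 = 149
  {S1, S3} + {S2, S4}: 89 + 36 = 125
  {S2, S3} + {S1, S4}: 66 + 87 = 153
  … (7 splits in total)
Best: vehicle 1 Depot → S2 → Depot = 26; vehicle 2 Depot → S1 → S3 → S4 → Depot = 89; combined 115.

115 miles — the smallest possible combined total.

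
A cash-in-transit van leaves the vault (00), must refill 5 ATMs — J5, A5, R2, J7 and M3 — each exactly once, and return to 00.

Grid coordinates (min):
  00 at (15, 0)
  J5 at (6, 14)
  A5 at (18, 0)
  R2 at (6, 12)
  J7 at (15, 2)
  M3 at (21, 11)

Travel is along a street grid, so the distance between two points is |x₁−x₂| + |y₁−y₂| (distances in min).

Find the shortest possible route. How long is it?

58 min — the shortest possible round trip.

00 - J5 - A5 - R2 - J7 - M3 - 00: 23+26+24+19+15+17 = 124
00 - J5 - A5 - R2 - M3 - J7 - 00: 23+26+24+16+15+2 = 106
00 - J5 - A5 - J7 - R2 - M3 - 00: 23+26+5+19+16+17 = 106
00 - J5 - A5 - J7 - M3 - R2 - 00: 23+26+5+15+16+21 = 106
00 - J5 - A5 - M3 - R2 - J7 - 00: 23+26+14+16+19+2 = 100
00 - J5 - A5 - M3 - J7 - R2 - 00: 23+26+14+15+19+21 = 118
00 - J5 - R2 - A5 - J7 - M3 - 00: 23+2+24+5+15+17 = 86
00 - J5 - R2 - A5 - M3 - J7 - 00: 23+2+24+14+15+2 = 80
00 - J5 - R2 - J7 - A5 - M3 - 00: 23+2+19+5+14+17 = 80
00 - J5 - R2 - J7 - M3 - A5 - 00: 23+2+19+15+14+3 = 76
00 - J5 - R2 - M3 - A5 - J7 - 00: 23+2+16+14+5+2 = 62
00 - J5 - R2 - M3 - J7 - A5 - 00: 23+2+16+15+5+3 = 64
00 - J5 - J7 - A5 - R2 - M3 - 00: 23+21+5+24+16+17 = 106
00 - J5 - J7 - A5 - M3 - R2 - 00: 23+21+5+14+16+21 = 100
… (46 more)
00 - A5 - M3 - J5 - R2 - J7 - 00: 3+14+18+2+19+2 = 58  ← best
The minimum is 58.
One optimal route: 00 → A5 → M3 → J5 → R2 → J7 → 00 (or its reverse).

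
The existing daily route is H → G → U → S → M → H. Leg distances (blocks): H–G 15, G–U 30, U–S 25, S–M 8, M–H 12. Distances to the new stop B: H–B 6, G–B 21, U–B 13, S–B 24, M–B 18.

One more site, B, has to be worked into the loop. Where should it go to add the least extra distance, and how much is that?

Adding 4 blocks by placing B on the G–U leg.

Insertion cost between consecutive stops i–j is d(i,B) + d(B,j) − d(i,j):
  between H and G: 6 + 21 − 15 = 12
  between G and U: 21 + 13 − 30 = 4
  between U and S: 13 + 24 − 25 = 12
  between S and M: 24 + 18 − 8 = 34
  between M and H: 18 + 6 − 12 = 12
Cheapest insertion is between G and U, adding 4.
New total = 90 + 4 = 94.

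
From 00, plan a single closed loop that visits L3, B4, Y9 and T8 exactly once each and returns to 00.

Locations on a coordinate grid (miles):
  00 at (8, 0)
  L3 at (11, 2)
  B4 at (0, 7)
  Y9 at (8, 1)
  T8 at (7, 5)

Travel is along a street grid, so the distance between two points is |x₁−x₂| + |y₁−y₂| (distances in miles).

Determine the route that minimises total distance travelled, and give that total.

Minimum total distance: 36 miles.

00→L3→B4→Y9→T8→00: 5+16+14+5+6 = 46
00→L3→B4→T8→Y9→00: 5+16+9+5+1 = 36
00→L3→Y9→B4→T8→00: 5+4+14+9+6 = 38
00→L3→Y9→T8→B4→00: 5+4+5+9+15 = 38
00→L3→T8→B4→Y9→00: 5+7+9+14+1 = 36
00→L3→T8→Y9→B4→00: 5+7+5+14+15 = 46
00→B4→L3→Y9→T8→00: 15+16+4+5+6 = 46
00→B4→L3→T8→Y9→00: 15+16+7+5+1 = 44
00→B4→Y9→L3→T8→00: 15+14+4+7+6 = 46
00→B4→T8→L3→Y9→00: 15+9+7+4+1 = 36
00→Y9→L3→B4→T8→00: 1+4+16+9+6 = 36
00→Y9→B4→L3→T8→00: 1+14+16+7+6 = 44
The minimum is 36.
One optimal route: 00 → L3 → B4 → T8 → Y9 → 00 (or its reverse).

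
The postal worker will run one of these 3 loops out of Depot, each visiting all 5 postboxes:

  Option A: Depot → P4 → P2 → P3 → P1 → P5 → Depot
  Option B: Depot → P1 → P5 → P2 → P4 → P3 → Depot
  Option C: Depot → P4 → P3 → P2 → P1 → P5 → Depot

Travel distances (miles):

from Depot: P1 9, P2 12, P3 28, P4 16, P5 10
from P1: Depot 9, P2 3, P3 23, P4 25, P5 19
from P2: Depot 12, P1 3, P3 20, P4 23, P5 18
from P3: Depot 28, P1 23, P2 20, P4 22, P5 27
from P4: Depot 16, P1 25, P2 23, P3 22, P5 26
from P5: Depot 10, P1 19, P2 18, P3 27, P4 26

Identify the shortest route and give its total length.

Option A: 16 + 23 + 20 + 23 + 19 + 10 = 111
Option B: 9 + 19 + 18 + 23 + 22 + 28 = 119
Option C: 16 + 22 + 20 + 3 + 19 + 10 = 90

Shortest is Option C, total 90 miles.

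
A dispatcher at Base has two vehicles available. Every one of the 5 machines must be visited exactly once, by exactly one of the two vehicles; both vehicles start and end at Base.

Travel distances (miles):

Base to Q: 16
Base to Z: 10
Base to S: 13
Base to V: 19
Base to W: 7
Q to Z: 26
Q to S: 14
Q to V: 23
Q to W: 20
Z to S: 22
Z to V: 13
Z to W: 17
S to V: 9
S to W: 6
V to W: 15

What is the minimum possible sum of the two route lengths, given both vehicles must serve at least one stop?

Try each way of splitting the stops between the two vehicles (each non-empty) and, for each split, find the best tour for each vehicle:
  {Q} + {Z, S, V, W}: 32 + 45 = 77
  {Z} + {Q, S, V, W}: 20 + 61 = 81
  {Q, Z} + {S, V, W}: 52 + 41 = 93
  {S} + {Q, Z, V, W}: 26 + 73 = 99
  {Q, S} + {Z, V, W}: 43 + 45 = 88
  {Z, S} + {Q, V, W}: 45 + 61 = 106
  … (15 splits in total)
  {Q, Z, S, V} + {W}: 62 + 14 = 76  ← best
Best: vehicle 1 Base → Q → S → V → Z → Base = 62; vehicle 2 Base → W → Base = 14; combined 76.

76 miles — the smallest possible combined total.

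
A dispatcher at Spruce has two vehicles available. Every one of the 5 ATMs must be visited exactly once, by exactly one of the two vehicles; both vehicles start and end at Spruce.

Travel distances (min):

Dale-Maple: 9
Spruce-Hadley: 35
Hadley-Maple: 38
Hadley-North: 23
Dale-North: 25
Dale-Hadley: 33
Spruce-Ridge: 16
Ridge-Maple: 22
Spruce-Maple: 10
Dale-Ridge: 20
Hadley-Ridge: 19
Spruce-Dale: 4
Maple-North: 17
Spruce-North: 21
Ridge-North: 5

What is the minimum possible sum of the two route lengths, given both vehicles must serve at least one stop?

There are 2^4 − 1 = 15 ways to divide the 5 stops into two non-empty groups. For each, the best each vehicle can do is its own shortest tour through its group:
  {Dale} + {Hadley, Ridge, Maple, North}: 8 + 85 = 93
  {Hadley} + {Dale, Ridge, Maple, North}: 70 + 51 = 121
  {Dale, Hadley} + {Ridge, Maple, North}: 72 + 48 = 120
  {Ridge} + {Dale, Hadley, Maple, North}: 32 + 87 = 119
  {Dale, Ridge} + {Hadley, Maple, North}: 40 + 85 = 125
  {Hadley, Ridge} + {Dale, Maple, North}: 70 + 51 = 121
  … (15 splits in total)
Best: vehicle 1 Spruce → Dale → Spruce = 8; vehicle 2 Spruce → Ridge → Hadley → North → Maple → Spruce = 85; combined 93.

93 min — the smallest possible combined total.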